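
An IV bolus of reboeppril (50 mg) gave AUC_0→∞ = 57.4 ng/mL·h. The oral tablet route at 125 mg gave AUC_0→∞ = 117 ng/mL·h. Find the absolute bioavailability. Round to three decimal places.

F = 0.815

F = (AUC_ev / D_ev) / (AUC_iv / D_iv)
  = (117/125) / (57.4/50)
  = 0.936 / 1.148 = 0.8153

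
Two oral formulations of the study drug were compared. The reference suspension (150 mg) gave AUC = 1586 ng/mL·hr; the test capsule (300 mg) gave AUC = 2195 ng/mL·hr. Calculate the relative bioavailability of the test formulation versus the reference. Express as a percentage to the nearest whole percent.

F_rel = 69%

F_rel = (AUC_test/D_test) / (AUC_ref/D_ref)
      = (2195/300) / (1586/150)
      = 7.31667 / 10.5733 = 0.6920 = 69.20%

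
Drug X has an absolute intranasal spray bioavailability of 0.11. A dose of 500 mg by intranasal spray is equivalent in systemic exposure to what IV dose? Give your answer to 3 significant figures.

Systemic exposure from an extravascular dose = F × D_ev, so the equivalent IV dose is F × D_ev.
D_iv = F × D_ev = 0.11 × 500 = 55 mg

D_iv = 55.0 mg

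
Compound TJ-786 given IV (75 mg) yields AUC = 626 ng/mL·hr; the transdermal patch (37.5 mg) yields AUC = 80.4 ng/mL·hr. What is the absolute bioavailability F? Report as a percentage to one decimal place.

F = 25.7%

F = (AUC_ev / D_ev) / (AUC_iv / D_iv)
  = (80.4/37.5) / (626/75)
  = 2.144 / 8.34667 = 0.2569
  = 25.69%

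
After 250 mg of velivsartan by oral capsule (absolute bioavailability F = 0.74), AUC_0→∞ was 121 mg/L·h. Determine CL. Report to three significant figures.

CL = 1.53 L/h

CL = F × Dose / AUC_0→∞
   = 0.74 × 250 / 121 = 1.52893 L/h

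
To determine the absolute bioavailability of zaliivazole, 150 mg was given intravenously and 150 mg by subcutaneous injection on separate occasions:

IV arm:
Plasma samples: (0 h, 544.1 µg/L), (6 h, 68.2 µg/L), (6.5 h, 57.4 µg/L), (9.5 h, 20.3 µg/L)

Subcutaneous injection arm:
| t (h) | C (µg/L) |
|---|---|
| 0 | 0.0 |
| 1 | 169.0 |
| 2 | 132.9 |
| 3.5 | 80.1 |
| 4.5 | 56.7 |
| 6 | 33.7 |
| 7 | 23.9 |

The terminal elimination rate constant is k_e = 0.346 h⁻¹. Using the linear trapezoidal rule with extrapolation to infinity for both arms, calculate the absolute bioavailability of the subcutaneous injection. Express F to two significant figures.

F = 0.31

Trapezoidal AUC_0→9.5 (IV):
  [0→6]: (544.1+68.2)/2 × 6 = 1836.9
  [6→6.5]: (68.2+57.4)/2 × 0.5 = 31.4
  [6.5→9.5]: (57.4+20.3)/2 × 3 = 116.55
  Sum = 1984.85 µg/L·h
IV tail: 20.3/0.346 = 58.671; AUC_iv,0→∞ = 1984.85 + 58.671 = 2043.521 µg/L·h
Trapezoidal AUC_0→7 (subcutaneous injection):
  [0→1]: (0.0+169.0)/2 × 1 = 84.5
  [1→2]: (169.0+132.9)/2 × 1 = 150.95
  [2→3.5]: (132.9+80.1)/2 × 1.5 = 159.75
  [3.5→4.5]: (80.1+56.7)/2 × 1 = 68.4
  [4.5→6]: (56.7+33.7)/2 × 1.5 = 67.8
  [6→7]: (33.7+23.9)/2 × 1 = 28.8
  Sum = 560.2 µg/L·h
subcutaneous injection tail: 23.9/0.346 = 69.075; AUC_ev,0→∞ = 560.2 + 69.075 = 629.275 µg/L·h
F = (AUC_ev/D_ev)/(AUC_iv/D_iv) = (629.275/150)/(2043.521/150) = 4.19517/13.6235 = 0.3079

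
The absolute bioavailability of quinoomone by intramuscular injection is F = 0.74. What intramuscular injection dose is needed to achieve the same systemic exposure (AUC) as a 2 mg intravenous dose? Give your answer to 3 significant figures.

For equal systemic exposure: F × D_ev = D_iv
D_ev = D_iv / F = 2 / 0.74 = 2.7027 mg

D_intramuscular = 2.70 mg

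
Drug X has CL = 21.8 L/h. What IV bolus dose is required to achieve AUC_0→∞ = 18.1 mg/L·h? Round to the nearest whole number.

Dose = 395 mg

Dose_iv = CL × AUC_0→∞
     = 21.8 × 18.1 = 394.58 mg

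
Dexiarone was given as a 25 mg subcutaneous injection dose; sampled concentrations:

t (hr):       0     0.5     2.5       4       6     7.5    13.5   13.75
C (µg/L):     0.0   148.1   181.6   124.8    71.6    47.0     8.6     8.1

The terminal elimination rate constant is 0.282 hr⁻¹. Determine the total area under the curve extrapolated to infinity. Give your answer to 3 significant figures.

Trapezoidal AUC_0→13.75:
  [0→0.5]: (0.0+148.1)/2 × 0.5 = 37.025
  [0.5→2.5]: (148.1+181.6)/2 × 2 = 329.7
  [2.5→4]: (181.6+124.8)/2 × 1.5 = 229.8
  [4→6]: (124.8+71.6)/2 × 2 = 196.4
  [6→7.5]: (71.6+47.0)/2 × 1.5 = 88.95
  [7.5→13.5]: (47.0+8.6)/2 × 6 = 166.8
  [13.5→13.75]: (8.6+8.1)/2 × 0.25 = 2.0875
  Sum = 1050.7625 µg/L·hr
Extrapolated tail: C_last / k_e = 8.1 / 0.282 = 28.723
AUC_0→∞ = 1050.7625 + 28.723 = 1079.4855 µg/L·hr

AUC = 1080 µg/L·hr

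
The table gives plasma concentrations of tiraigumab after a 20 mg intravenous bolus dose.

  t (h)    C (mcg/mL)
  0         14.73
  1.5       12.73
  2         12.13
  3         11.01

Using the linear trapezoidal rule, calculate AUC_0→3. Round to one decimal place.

AUC = 38.4 mcg/mL·h

Trapezoidal AUC_0→3:
  [0→1.5]: (14.73+12.73)/2 × 1.5 = 20.595
  [1.5→2]: (12.73+12.13)/2 × 0.5 = 6.215
  [2→3]: (12.13+11.01)/2 × 1 = 11.57
  Sum = 38.38 mcg/mL·h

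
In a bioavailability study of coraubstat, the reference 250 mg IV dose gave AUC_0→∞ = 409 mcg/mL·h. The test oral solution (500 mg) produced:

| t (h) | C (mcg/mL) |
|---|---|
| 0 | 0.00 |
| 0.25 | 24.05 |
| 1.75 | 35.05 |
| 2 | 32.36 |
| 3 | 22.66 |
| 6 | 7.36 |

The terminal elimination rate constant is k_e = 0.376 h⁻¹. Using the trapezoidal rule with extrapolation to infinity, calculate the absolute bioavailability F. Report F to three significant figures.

F = 0.181

Trapezoidal AUC_0→6 (oral solution):
  [0→0.25]: (0.00+24.05)/2 × 0.25 = 3.00625
  [0.25→1.75]: (24.05+35.05)/2 × 1.5 = 44.325
  [1.75→2]: (35.05+32.36)/2 × 0.25 = 8.42625
  [2→3]: (32.36+22.66)/2 × 1 = 27.51
  [3→6]: (22.66+7.36)/2 × 3 = 45.03
  Sum = 128.2975 mcg/mL·h
Tail: C_last/k_e = 7.36/0.376 = 19.574
AUC_0→∞ (oral solution) = 128.2975 + 19.574 = 147.8715 mcg/mL·h
F = (AUC_ev/D_ev)/(AUC_iv/D_iv) = (147.8715/500)/(409/250) = 0.295743/1.636 = 0.1808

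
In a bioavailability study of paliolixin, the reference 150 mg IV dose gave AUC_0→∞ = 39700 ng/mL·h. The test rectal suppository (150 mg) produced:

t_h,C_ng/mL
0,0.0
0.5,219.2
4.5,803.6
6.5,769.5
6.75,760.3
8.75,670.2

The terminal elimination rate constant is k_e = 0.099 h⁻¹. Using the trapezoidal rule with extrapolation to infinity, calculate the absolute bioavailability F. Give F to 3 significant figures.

F = 0.304

Trapezoidal AUC_0→8.75 (rectal suppository):
  [0→0.5]: (0.0+219.2)/2 × 0.5 = 54.8
  [0.5→4.5]: (219.2+803.6)/2 × 4 = 2045.6
  [4.5→6.5]: (803.6+769.5)/2 × 2 = 1573.1
  [6.5→6.75]: (769.5+760.3)/2 × 0.25 = 191.225
  [6.75→8.75]: (760.3+670.2)/2 × 2 = 1430.5
  Sum = 5295.225 ng/mL·h
Tail: C_last/k_e = 670.2/0.099 = 6769.697
AUC_0→∞ (rectal suppository) = 5295.225 + 6769.697 = 12064.922 ng/mL·h
F = (AUC_ev/D_ev)/(AUC_iv/D_iv) = (12064.922/150)/(39700/150) = 80.4328/264.667 = 0.3039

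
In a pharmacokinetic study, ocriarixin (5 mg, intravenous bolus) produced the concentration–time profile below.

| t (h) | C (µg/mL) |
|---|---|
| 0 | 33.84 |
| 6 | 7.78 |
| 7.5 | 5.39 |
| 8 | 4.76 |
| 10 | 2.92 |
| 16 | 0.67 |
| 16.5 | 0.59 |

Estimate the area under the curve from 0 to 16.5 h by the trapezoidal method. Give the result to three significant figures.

Trapezoidal AUC_0→16.5:
  [0→6]: (33.84+7.78)/2 × 6 = 124.86
  [6→7.5]: (7.78+5.39)/2 × 1.5 = 9.8775
  [7.5→8]: (5.39+4.76)/2 × 0.5 = 2.5375
  [8→10]: (4.76+2.92)/2 × 2 = 7.68
  [10→16]: (2.92+0.67)/2 × 6 = 10.77
  [16→16.5]: (0.67+0.59)/2 × 0.5 = 0.315
  Sum = 156.04 µg/mL·h

AUC = 156 µg/mL·h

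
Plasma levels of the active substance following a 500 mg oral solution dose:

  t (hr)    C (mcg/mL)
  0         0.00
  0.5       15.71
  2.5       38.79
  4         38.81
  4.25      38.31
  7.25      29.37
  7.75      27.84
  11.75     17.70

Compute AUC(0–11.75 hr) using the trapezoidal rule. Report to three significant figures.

AUC = 333 mcg/mL·hr

Trapezoidal AUC_0→11.75:
  [0→0.5]: (0.00+15.71)/2 × 0.5 = 3.9275
  [0.5→2.5]: (15.71+38.79)/2 × 2 = 54.5
  [2.5→4]: (38.79+38.81)/2 × 1.5 = 58.2
  [4→4.25]: (38.81+38.31)/2 × 0.25 = 9.64
  [4.25→7.25]: (38.31+29.37)/2 × 3 = 101.52
  [7.25→7.75]: (29.37+27.84)/2 × 0.5 = 14.3025
  [7.75→11.75]: (27.84+17.70)/2 × 4 = 91.08
  Sum = 333.17 mcg/mL·hr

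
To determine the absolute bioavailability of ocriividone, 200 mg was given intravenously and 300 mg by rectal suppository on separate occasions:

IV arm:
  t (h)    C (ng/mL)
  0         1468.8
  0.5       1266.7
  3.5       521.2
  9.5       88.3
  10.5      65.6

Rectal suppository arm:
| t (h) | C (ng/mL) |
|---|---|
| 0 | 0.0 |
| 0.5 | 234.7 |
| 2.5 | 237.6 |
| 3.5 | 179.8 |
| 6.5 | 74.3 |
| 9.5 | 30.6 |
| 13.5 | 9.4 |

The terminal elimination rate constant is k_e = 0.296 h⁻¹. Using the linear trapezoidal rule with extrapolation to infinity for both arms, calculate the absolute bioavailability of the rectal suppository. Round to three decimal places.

F = 0.169

Trapezoidal AUC_0→10.5 (IV):
  [0→0.5]: (1468.8+1266.7)/2 × 0.5 = 683.875
  [0.5→3.5]: (1266.7+521.2)/2 × 3 = 2681.85
  [3.5→9.5]: (521.2+88.3)/2 × 6 = 1828.5
  [9.5→10.5]: (88.3+65.6)/2 × 1 = 76.95
  Sum = 5271.175 ng/mL·h
IV tail: 65.6/0.296 = 221.622; AUC_iv,0→∞ = 5271.175 + 221.622 = 5492.797 ng/mL·h
Trapezoidal AUC_0→13.5 (rectal suppository):
  [0→0.5]: (0.0+234.7)/2 × 0.5 = 58.675
  [0.5→2.5]: (234.7+237.6)/2 × 2 = 472.3
  [2.5→3.5]: (237.6+179.8)/2 × 1 = 208.7
  [3.5→6.5]: (179.8+74.3)/2 × 3 = 381.15
  [6.5→9.5]: (74.3+30.6)/2 × 3 = 157.35
  [9.5→13.5]: (30.6+9.4)/2 × 4 = 80.0
  Sum = 1358.175 ng/mL·h
rectal suppository tail: 9.4/0.296 = 31.757; AUC_ev,0→∞ = 1358.175 + 31.757 = 1389.932 ng/mL·h
F = (AUC_ev/D_ev)/(AUC_iv/D_iv) = (1389.932/300)/(5492.797/200) = 4.63311/27.463985 = 0.1687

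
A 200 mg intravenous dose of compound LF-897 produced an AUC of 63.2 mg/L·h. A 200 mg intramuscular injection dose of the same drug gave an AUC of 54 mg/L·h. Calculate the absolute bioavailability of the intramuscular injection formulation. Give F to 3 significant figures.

F = (AUC_ev / D_ev) / (AUC_iv / D_iv)
  = (54/200) / (63.2/200)
  = 0.27 / 0.316 = 0.8544

F = 0.854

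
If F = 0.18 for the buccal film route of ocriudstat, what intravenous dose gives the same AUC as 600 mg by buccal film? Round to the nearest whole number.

D_iv = 108 mg

Systemic exposure from an extravascular dose = F × D_ev, so the equivalent IV dose is F × D_ev.
D_iv = F × D_ev = 0.18 × 600 = 108 mg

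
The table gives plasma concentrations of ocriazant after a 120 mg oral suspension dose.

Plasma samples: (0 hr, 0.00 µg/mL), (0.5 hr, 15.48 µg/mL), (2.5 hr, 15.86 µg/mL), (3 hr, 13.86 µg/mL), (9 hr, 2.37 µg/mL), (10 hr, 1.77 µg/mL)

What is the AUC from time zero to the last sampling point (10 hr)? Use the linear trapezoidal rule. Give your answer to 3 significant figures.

Trapezoidal AUC_0→10:
  [0→0.5]: (0.00+15.48)/2 × 0.5 = 3.87
  [0.5→2.5]: (15.48+15.86)/2 × 2 = 31.34
  [2.5→3]: (15.86+13.86)/2 × 0.5 = 7.43
  [3→9]: (13.86+2.37)/2 × 6 = 48.69
  [9→10]: (2.37+1.77)/2 × 1 = 2.07
  Sum = 93.4 µg/mL·hr

AUC = 93.4 µg/mL·hr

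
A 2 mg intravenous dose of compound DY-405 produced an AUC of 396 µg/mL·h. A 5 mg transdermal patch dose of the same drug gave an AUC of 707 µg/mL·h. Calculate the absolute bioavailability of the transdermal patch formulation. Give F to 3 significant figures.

F = 0.714

F = (AUC_ev / D_ev) / (AUC_iv / D_iv)
  = (707/5) / (396/2)
  = 141.4 / 198 = 0.7141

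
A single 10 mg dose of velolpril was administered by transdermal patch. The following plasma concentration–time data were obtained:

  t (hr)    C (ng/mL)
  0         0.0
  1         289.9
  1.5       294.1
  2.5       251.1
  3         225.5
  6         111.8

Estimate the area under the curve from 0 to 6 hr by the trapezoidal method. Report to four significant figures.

Trapezoidal AUC_0→6:
  [0→1]: (0.0+289.9)/2 × 1 = 144.95
  [1→1.5]: (289.9+294.1)/2 × 0.5 = 146.0
  [1.5→2.5]: (294.1+251.1)/2 × 1 = 272.6
  [2.5→3]: (251.1+225.5)/2 × 0.5 = 119.15
  [3→6]: (225.5+111.8)/2 × 3 = 505.95
  Sum = 1188.65 ng/mL·hr

AUC = 1189 ng/mL·hr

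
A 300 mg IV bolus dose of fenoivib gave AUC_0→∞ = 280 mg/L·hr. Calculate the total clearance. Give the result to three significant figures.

CL = 1.07 L/hr

CL = Dose_iv / AUC_0→∞
   = 300 / 280 = 1.07143 L/hr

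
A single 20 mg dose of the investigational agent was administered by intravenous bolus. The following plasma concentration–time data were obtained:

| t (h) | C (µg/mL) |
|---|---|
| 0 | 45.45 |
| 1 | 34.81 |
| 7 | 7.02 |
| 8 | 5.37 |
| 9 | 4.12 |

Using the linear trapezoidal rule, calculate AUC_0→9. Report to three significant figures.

Trapezoidal AUC_0→9:
  [0→1]: (45.45+34.81)/2 × 1 = 40.13
  [1→7]: (34.81+7.02)/2 × 6 = 125.49
  [7→8]: (7.02+5.37)/2 × 1 = 6.195
  [8→9]: (5.37+4.12)/2 × 1 = 4.745
  Sum = 176.56 µg/mL·h

AUC = 177 µg/mL·h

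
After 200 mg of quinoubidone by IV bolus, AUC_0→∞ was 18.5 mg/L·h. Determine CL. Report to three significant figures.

CL = 10.8 L/h

CL = Dose_iv / AUC_0→∞
   = 200 / 18.5 = 10.8108 L/h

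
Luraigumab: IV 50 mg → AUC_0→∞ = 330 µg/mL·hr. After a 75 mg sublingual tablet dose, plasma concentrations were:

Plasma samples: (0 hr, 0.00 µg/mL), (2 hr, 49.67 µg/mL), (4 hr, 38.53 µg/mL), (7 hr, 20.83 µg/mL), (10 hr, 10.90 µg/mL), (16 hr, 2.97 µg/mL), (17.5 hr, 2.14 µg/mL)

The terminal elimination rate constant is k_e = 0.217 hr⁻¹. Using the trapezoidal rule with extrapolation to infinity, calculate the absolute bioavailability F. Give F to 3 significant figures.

Trapezoidal AUC_0→17.5 (sublingual tablet):
  [0→2]: (0.00+49.67)/2 × 2 = 49.67
  [2→4]: (49.67+38.53)/2 × 2 = 88.2
  [4→7]: (38.53+20.83)/2 × 3 = 89.04
  [7→10]: (20.83+10.90)/2 × 3 = 47.595
  [10→16]: (10.90+2.97)/2 × 6 = 41.61
  [16→17.5]: (2.97+2.14)/2 × 1.5 = 3.8325
  Sum = 319.9475 µg/mL·hr
Tail: C_last/k_e = 2.14/0.217 = 9.862
AUC_0→∞ (sublingual tablet) = 319.9475 + 9.862 = 329.8095 µg/mL·hr
F = (AUC_ev/D_ev)/(AUC_iv/D_iv) = (329.8095/75)/(330/50) = 4.39746/6.6 = 0.6663

F = 0.666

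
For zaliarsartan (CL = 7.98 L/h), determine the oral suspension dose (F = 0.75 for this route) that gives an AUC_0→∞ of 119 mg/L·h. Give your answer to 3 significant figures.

Dose = CL × AUC_0→∞ / F
     = 7.98 × 119 / 0.75 = 1266.16 mg

Dose = 1270 mg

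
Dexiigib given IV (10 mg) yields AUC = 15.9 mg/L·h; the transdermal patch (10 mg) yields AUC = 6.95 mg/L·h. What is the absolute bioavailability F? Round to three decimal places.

F = (AUC_ev / D_ev) / (AUC_iv / D_iv)
  = (6.95/10) / (15.9/10)
  = 0.695 / 1.59 = 0.4371

F = 0.437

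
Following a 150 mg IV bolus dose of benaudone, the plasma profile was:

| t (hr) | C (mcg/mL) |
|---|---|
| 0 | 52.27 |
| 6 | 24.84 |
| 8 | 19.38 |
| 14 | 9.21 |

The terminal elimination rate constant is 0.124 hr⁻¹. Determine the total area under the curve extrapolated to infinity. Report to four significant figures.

AUC = 435.6 mcg/mL·hr

Trapezoidal AUC_0→14:
  [0→6]: (52.27+24.84)/2 × 6 = 231.33
  [6→8]: (24.84+19.38)/2 × 2 = 44.22
  [8→14]: (19.38+9.21)/2 × 6 = 85.77
  Sum = 361.32 mcg/mL·hr
Extrapolated tail: C_last / k_e = 9.21 / 0.124 = 74.274
AUC_0→∞ = 361.32 + 74.274 = 435.594 mcg/mL·hr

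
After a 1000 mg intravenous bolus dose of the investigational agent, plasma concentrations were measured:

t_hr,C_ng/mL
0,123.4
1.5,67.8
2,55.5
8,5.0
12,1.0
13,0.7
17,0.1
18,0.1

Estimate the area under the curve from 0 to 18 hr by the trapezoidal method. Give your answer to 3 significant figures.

AUC = 370 ng/mL·hr

Trapezoidal AUC_0→18:
  [0→1.5]: (123.4+67.8)/2 × 1.5 = 143.4
  [1.5→2]: (67.8+55.5)/2 × 0.5 = 30.825
  [2→8]: (55.5+5.0)/2 × 6 = 181.5
  [8→12]: (5.0+1.0)/2 × 4 = 12.0
  [12→13]: (1.0+0.7)/2 × 1 = 0.85
  [13→17]: (0.7+0.1)/2 × 4 = 1.6
  [17→18]: (0.1+0.1)/2 × 1 = 0.1
  Sum = 370.275 ng/mL·hr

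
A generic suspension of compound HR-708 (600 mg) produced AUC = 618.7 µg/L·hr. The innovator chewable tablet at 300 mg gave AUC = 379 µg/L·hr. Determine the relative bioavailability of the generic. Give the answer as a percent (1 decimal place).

F_rel = (AUC_test/D_test) / (AUC_ref/D_ref)
      = (618.7/600) / (379/300)
      = 1.03117 / 1.26333 = 0.8162 = 81.62%

F_rel = 81.6%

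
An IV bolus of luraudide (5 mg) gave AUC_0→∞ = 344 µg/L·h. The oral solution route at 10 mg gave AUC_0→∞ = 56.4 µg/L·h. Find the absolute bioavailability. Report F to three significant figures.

F = 0.0820

F = (AUC_ev / D_ev) / (AUC_iv / D_iv)
  = (56.4/10) / (344/5)
  = 5.64 / 68.8 = 0.0820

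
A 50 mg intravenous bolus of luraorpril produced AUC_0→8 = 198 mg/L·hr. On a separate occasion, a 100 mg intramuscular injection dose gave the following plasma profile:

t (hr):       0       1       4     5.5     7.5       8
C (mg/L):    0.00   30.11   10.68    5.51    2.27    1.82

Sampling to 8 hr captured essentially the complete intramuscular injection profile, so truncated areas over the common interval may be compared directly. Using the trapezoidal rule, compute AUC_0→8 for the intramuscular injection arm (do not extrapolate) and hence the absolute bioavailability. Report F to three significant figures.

Trapezoidal AUC_0→8 (intramuscular injection):
  [0→1]: (0.00+30.11)/2 × 1 = 15.055
  [1→4]: (30.11+10.68)/2 × 3 = 61.185
  [4→5.5]: (10.68+5.51)/2 × 1.5 = 12.1425
  [5.5→7.5]: (5.51+2.27)/2 × 2 = 7.78
  [7.5→8]: (2.27+1.82)/2 × 0.5 = 1.0225
  Sum = 97.185 mg/L·hr
F = (AUC_ev/D_ev)/(AUC_iv/D_iv) = (97.185/100)/(198/50) = 0.97185/3.96 = 0.2454

F = 0.245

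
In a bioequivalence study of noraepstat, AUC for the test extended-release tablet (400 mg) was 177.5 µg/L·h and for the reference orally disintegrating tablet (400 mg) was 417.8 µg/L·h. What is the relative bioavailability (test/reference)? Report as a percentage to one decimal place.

F_rel = 42.5%

F_rel = (AUC_test/D_test) / (AUC_ref/D_ref)
      = (177.5/400) / (417.8/400)
      = 0.44375 / 1.0445 = 0.4248 = 42.48%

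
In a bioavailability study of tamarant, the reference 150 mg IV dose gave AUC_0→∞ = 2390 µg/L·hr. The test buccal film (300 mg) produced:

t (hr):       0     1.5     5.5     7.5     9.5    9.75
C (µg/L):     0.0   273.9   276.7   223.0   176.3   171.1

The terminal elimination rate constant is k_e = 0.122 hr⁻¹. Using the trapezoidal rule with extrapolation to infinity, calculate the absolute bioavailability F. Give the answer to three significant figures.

Trapezoidal AUC_0→9.75 (buccal film):
  [0→1.5]: (0.0+273.9)/2 × 1.5 = 205.425
  [1.5→5.5]: (273.9+276.7)/2 × 4 = 1101.2
  [5.5→7.5]: (276.7+223.0)/2 × 2 = 499.7
  [7.5→9.5]: (223.0+176.3)/2 × 2 = 399.3
  [9.5→9.75]: (176.3+171.1)/2 × 0.25 = 43.425
  Sum = 2249.05 µg/L·hr
Tail: C_last/k_e = 171.1/0.122 = 1402.459
AUC_0→∞ (buccal film) = 2249.05 + 1402.459 = 3651.509 µg/L·hr
F = (AUC_ev/D_ev)/(AUC_iv/D_iv) = (3651.509/300)/(2390/150) = 12.1717/15.9333 = 0.7639

F = 0.764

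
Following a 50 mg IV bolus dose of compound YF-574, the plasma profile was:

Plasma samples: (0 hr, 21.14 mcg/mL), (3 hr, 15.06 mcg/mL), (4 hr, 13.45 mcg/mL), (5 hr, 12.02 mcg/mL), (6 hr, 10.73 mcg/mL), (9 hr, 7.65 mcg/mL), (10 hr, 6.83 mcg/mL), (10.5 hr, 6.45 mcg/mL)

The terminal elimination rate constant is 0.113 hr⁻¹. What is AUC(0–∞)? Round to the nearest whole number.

Trapezoidal AUC_0→10.5:
  [0→3]: (21.14+15.06)/2 × 3 = 54.3
  [3→4]: (15.06+13.45)/2 × 1 = 14.255
  [4→5]: (13.45+12.02)/2 × 1 = 12.735
  [5→6]: (12.02+10.73)/2 × 1 = 11.375
  [6→9]: (10.73+7.65)/2 × 3 = 27.57
  [9→10]: (7.65+6.83)/2 × 1 = 7.24
  [10→10.5]: (6.83+6.45)/2 × 0.5 = 3.32
  Sum = 130.795 mcg/mL·hr
Extrapolated tail: C_last / k_e = 6.45 / 0.113 = 57.080
AUC_0→∞ = 130.795 + 57.080 = 187.875 mcg/mL·hr

AUC = 188 mcg/mL·hr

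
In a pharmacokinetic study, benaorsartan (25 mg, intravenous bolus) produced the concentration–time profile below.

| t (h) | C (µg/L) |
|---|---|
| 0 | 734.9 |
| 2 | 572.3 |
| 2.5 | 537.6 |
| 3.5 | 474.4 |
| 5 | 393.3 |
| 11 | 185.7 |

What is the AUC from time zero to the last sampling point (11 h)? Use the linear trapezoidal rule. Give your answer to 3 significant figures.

AUC = 4480 µg/L·h

Trapezoidal AUC_0→11:
  [0→2]: (734.9+572.3)/2 × 2 = 1307.2
  [2→2.5]: (572.3+537.6)/2 × 0.5 = 277.475
  [2.5→3.5]: (537.6+474.4)/2 × 1 = 506.0
  [3.5→5]: (474.4+393.3)/2 × 1.5 = 650.775
  [5→11]: (393.3+185.7)/2 × 6 = 1737.0
  Sum = 4478.45 µg/L·h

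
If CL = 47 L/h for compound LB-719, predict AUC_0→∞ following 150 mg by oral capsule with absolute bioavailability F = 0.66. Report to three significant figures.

AUC_0→∞ = F × Dose / CL
        = 0.66 × 150 / 47 = 2.10638 mg/L·h

AUC = 2.11 mg/L·h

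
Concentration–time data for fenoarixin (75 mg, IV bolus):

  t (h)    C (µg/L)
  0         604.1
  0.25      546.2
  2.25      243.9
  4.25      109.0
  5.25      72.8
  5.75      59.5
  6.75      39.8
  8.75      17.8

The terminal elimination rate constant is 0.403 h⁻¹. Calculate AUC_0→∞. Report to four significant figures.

AUC = 1562 µg/L·h

Trapezoidal AUC_0→8.75:
  [0→0.25]: (604.1+546.2)/2 × 0.25 = 143.7875
  [0.25→2.25]: (546.2+243.9)/2 × 2 = 790.1
  [2.25→4.25]: (243.9+109.0)/2 × 2 = 352.9
  [4.25→5.25]: (109.0+72.8)/2 × 1 = 90.9
  [5.25→5.75]: (72.8+59.5)/2 × 0.5 = 33.075
  [5.75→6.75]: (59.5+39.8)/2 × 1 = 49.65
  [6.75→8.75]: (39.8+17.8)/2 × 2 = 57.6
  Sum = 1518.0125 µg/L·h
Extrapolated tail: C_last / k_e = 17.8 / 0.403 = 44.169
AUC_0→∞ = 1518.0125 + 44.169 = 1562.1815 µg/L·h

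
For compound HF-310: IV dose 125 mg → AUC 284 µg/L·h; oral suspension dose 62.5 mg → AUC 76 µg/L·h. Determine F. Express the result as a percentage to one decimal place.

F = 53.5%

F = (AUC_ev / D_ev) / (AUC_iv / D_iv)
  = (76/62.5) / (284/125)
  = 1.216 / 2.272 = 0.5352
  = 53.52%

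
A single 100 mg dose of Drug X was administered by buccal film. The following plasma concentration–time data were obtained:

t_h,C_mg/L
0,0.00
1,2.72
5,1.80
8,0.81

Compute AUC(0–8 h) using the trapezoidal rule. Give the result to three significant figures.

AUC = 14.3 mg/L·h

Trapezoidal AUC_0→8:
  [0→1]: (0.00+2.72)/2 × 1 = 1.36
  [1→5]: (2.72+1.80)/2 × 4 = 9.04
  [5→8]: (1.80+0.81)/2 × 3 = 3.915
  Sum = 14.315 mg/L·h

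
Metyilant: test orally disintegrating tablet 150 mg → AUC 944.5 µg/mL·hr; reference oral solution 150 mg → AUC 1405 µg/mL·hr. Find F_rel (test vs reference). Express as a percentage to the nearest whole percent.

F_rel = (AUC_test/D_test) / (AUC_ref/D_ref)
      = (944.5/150) / (1405/150)
      = 6.29667 / 9.36667 = 0.6722 = 67.22%

F_rel = 67%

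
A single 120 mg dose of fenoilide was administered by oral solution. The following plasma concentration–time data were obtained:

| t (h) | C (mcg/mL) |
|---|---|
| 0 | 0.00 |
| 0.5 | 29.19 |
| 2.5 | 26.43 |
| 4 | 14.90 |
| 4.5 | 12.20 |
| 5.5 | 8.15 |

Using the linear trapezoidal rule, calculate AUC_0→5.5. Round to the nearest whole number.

AUC = 111 mcg/mL·h

Trapezoidal AUC_0→5.5:
  [0→0.5]: (0.00+29.19)/2 × 0.5 = 7.2975
  [0.5→2.5]: (29.19+26.43)/2 × 2 = 55.62
  [2.5→4]: (26.43+14.90)/2 × 1.5 = 30.9975
  [4→4.5]: (14.90+12.20)/2 × 0.5 = 6.775
  [4.5→5.5]: (12.20+8.15)/2 × 1 = 10.175
  Sum = 110.865 mcg/mL·h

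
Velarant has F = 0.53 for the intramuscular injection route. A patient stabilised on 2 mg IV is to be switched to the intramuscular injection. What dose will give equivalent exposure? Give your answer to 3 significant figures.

For equal systemic exposure: F × D_ev = D_iv
D_ev = D_iv / F = 2 / 0.53 = 3.77358 mg

D_intramuscular = 3.77 mg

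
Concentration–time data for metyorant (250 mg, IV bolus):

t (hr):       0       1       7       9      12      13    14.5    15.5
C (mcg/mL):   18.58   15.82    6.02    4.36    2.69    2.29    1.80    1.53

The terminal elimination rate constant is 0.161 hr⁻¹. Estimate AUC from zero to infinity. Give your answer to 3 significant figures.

Trapezoidal AUC_0→15.5:
  [0→1]: (18.58+15.82)/2 × 1 = 17.2
  [1→7]: (15.82+6.02)/2 × 6 = 65.52
  [7→9]: (6.02+4.36)/2 × 2 = 10.38
  [9→12]: (4.36+2.69)/2 × 3 = 10.575
  [12→13]: (2.69+2.29)/2 × 1 = 2.49
  [13→14.5]: (2.29+1.80)/2 × 1.5 = 3.0675
  [14.5→15.5]: (1.80+1.53)/2 × 1 = 1.665
  Sum = 110.8975 mcg/mL·hr
Extrapolated tail: C_last / k_e = 1.53 / 0.161 = 9.503
AUC_0→∞ = 110.8975 + 9.503 = 120.4005 mcg/mL·hr

AUC = 120 mcg/mL·hr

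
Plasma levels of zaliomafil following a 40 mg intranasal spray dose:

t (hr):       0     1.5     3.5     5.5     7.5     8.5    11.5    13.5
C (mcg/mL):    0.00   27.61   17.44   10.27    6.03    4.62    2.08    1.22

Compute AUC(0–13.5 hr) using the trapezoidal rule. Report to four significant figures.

AUC = 128.4 mcg/mL·hr

Trapezoidal AUC_0→13.5:
  [0→1.5]: (0.00+27.61)/2 × 1.5 = 20.7075
  [1.5→3.5]: (27.61+17.44)/2 × 2 = 45.05
  [3.5→5.5]: (17.44+10.27)/2 × 2 = 27.71
  [5.5→7.5]: (10.27+6.03)/2 × 2 = 16.3
  [7.5→8.5]: (6.03+4.62)/2 × 1 = 5.325
  [8.5→11.5]: (4.62+2.08)/2 × 3 = 10.05
  [11.5→13.5]: (2.08+1.22)/2 × 2 = 3.3
  Sum = 128.4425 mcg/mL·hr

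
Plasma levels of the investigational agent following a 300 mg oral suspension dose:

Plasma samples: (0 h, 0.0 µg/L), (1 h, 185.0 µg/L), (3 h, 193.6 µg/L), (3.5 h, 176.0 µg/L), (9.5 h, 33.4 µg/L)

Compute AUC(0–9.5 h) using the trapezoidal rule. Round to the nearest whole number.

AUC = 1192 µg/L·h

Trapezoidal AUC_0→9.5:
  [0→1]: (0.0+185.0)/2 × 1 = 92.5
  [1→3]: (185.0+193.6)/2 × 2 = 378.6
  [3→3.5]: (193.6+176.0)/2 × 0.5 = 92.4
  [3.5→9.5]: (176.0+33.4)/2 × 6 = 628.2
  Sum = 1191.7 µg/L·h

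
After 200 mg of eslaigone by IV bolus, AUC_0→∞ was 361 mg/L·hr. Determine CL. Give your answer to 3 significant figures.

CL = Dose_iv / AUC_0→∞
   = 200 / 361 = 0.554017 L/hr

CL = 0.554 L/hr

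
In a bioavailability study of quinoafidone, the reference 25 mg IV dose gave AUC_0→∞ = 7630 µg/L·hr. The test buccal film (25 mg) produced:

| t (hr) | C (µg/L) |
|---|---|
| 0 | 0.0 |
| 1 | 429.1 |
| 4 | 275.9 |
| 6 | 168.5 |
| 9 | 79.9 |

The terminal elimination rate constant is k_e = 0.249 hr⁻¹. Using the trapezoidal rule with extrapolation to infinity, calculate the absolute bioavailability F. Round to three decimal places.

F = 0.316

Trapezoidal AUC_0→9 (buccal film):
  [0→1]: (0.0+429.1)/2 × 1 = 214.55
  [1→4]: (429.1+275.9)/2 × 3 = 1057.5
  [4→6]: (275.9+168.5)/2 × 2 = 444.4
  [6→9]: (168.5+79.9)/2 × 3 = 372.6
  Sum = 2089.05 µg/L·hr
Tail: C_last/k_e = 79.9/0.249 = 320.884
AUC_0→∞ (buccal film) = 2089.05 + 320.884 = 2409.934 µg/L·hr
F = (AUC_ev/D_ev)/(AUC_iv/D_iv) = (2409.934/25)/(7630/25) = 96.39736/305.2 = 0.3158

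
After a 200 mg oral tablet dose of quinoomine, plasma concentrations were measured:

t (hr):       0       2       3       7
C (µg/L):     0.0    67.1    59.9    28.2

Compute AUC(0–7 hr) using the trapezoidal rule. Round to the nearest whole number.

AUC = 307 µg/L·hr

Trapezoidal AUC_0→7:
  [0→2]: (0.0+67.1)/2 × 2 = 67.1
  [2→3]: (67.1+59.9)/2 × 1 = 63.5
  [3→7]: (59.9+28.2)/2 × 4 = 176.2
  Sum = 306.8 µg/L·hr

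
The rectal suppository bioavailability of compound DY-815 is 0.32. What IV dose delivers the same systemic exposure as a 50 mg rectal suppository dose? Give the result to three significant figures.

Systemic exposure from an extravascular dose = F × D_ev, so the equivalent IV dose is F × D_ev.
D_iv = F × D_ev = 0.32 × 50 = 16 mg

D_iv = 16.0 mg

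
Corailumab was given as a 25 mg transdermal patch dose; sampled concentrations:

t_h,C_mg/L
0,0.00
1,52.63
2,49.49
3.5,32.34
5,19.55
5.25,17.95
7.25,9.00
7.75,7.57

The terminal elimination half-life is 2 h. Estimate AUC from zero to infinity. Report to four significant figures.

Trapezoidal AUC_0→7.75:
  [0→1]: (0.00+52.63)/2 × 1 = 26.315
  [1→2]: (52.63+49.49)/2 × 1 = 51.06
  [2→3.5]: (49.49+32.34)/2 × 1.5 = 61.3725
  [3.5→5]: (32.34+19.55)/2 × 1.5 = 38.9175
  [5→5.25]: (19.55+17.95)/2 × 0.25 = 4.6875
  [5.25→7.25]: (17.95+9.00)/2 × 2 = 26.95
  [7.25→7.75]: (9.00+7.57)/2 × 0.5 = 4.1425
  Sum = 213.445 mg/L·h
k_e = ln2 / t½ = 0.693147 / 2 = 0.3466 h^-1
Extrapolated tail: C_last / k_e = 7.57 / 0.3466 = 21.841
AUC_0→∞ = 213.445 + 21.841 = 235.286 mg/L·h

AUC = 235.3 mg/L·h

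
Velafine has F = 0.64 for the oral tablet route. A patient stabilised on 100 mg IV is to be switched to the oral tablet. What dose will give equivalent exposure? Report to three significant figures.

D_oral = 156 mg

For equal systemic exposure: F × D_ev = D_iv
D_ev = D_iv / F = 100 / 0.64 = 156.25 mg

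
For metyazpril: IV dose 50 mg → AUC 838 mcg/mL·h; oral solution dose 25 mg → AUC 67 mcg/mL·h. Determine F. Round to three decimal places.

F = 0.160

F = (AUC_ev / D_ev) / (AUC_iv / D_iv)
  = (67/25) / (838/50)
  = 2.68 / 16.76 = 0.1599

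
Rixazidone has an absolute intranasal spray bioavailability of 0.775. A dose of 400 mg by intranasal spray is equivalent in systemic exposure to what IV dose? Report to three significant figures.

D_iv = 310 mg

Systemic exposure from an extravascular dose = F × D_ev, so the equivalent IV dose is F × D_ev.
D_iv = F × D_ev = 0.775 × 400 = 310 mg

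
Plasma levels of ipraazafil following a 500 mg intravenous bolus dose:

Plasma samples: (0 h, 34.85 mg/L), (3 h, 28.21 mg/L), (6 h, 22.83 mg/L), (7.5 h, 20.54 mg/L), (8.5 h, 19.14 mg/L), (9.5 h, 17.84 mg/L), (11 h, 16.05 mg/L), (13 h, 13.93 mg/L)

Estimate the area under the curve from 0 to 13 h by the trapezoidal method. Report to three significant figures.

Trapezoidal AUC_0→13:
  [0→3]: (34.85+28.21)/2 × 3 = 94.59
  [3→6]: (28.21+22.83)/2 × 3 = 76.56
  [6→7.5]: (22.83+20.54)/2 × 1.5 = 32.5275
  [7.5→8.5]: (20.54+19.14)/2 × 1 = 19.84
  [8.5→9.5]: (19.14+17.84)/2 × 1 = 18.49
  [9.5→11]: (17.84+16.05)/2 × 1.5 = 25.4175
  [11→13]: (16.05+13.93)/2 × 2 = 29.98
  Sum = 297.405 mg/L·h

AUC = 297 mg/L·h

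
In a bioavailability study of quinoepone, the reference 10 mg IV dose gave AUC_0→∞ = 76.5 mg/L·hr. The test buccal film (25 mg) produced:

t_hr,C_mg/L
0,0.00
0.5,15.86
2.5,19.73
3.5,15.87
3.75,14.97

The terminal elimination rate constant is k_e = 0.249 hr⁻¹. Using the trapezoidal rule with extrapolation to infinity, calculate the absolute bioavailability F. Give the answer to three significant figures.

F = 0.634

Trapezoidal AUC_0→3.75 (buccal film):
  [0→0.5]: (0.00+15.86)/2 × 0.5 = 3.965
  [0.5→2.5]: (15.86+19.73)/2 × 2 = 35.59
  [2.5→3.5]: (19.73+15.87)/2 × 1 = 17.8
  [3.5→3.75]: (15.87+14.97)/2 × 0.25 = 3.855
  Sum = 61.21 mg/L·hr
Tail: C_last/k_e = 14.97/0.249 = 60.120
AUC_0→∞ (buccal film) = 61.21 + 60.120 = 121.33 mg/L·hr
F = (AUC_ev/D_ev)/(AUC_iv/D_iv) = (121.33/25)/(76.5/10) = 4.8532/7.65 = 0.6344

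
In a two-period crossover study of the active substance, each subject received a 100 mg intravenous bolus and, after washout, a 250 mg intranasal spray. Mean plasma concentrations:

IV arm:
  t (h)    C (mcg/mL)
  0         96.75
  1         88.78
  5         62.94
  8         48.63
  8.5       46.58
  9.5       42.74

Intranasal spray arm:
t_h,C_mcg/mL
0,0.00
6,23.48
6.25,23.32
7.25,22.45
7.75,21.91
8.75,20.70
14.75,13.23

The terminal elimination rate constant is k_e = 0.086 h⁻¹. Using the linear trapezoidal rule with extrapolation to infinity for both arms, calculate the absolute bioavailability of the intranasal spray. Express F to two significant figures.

Trapezoidal AUC_0→9.5 (IV):
  [0→1]: (96.75+88.78)/2 × 1 = 92.765
  [1→5]: (88.78+62.94)/2 × 4 = 303.44
  [5→8]: (62.94+48.63)/2 × 3 = 167.355
  [8→8.5]: (48.63+46.58)/2 × 0.5 = 23.8025
  [8.5→9.5]: (46.58+42.74)/2 × 1 = 44.66
  Sum = 632.0225 mcg/mL·h
IV tail: 42.74/0.086 = 496.977; AUC_iv,0→∞ = 632.0225 + 496.977 = 1128.9995 mcg/mL·h
Trapezoidal AUC_0→14.75 (intranasal spray):
  [0→6]: (0.00+23.48)/2 × 6 = 70.44
  [6→6.25]: (23.48+23.32)/2 × 0.25 = 5.85
  [6.25→7.25]: (23.32+22.45)/2 × 1 = 22.885
  [7.25→7.75]: (22.45+21.91)/2 × 0.5 = 11.09
  [7.75→8.75]: (21.91+20.70)/2 × 1 = 21.305
  [8.75→14.75]: (20.70+13.23)/2 × 6 = 101.79
  Sum = 233.36 mcg/mL·h
intranasal spray tail: 13.23/0.086 = 153.837; AUC_ev,0→∞ = 233.36 + 153.837 = 387.197 mcg/mL·h
F = (AUC_ev/D_ev)/(AUC_iv/D_iv) = (387.197/250)/(1128.9995/100) = 1.548788/11.289995 = 0.1372

F = 0.14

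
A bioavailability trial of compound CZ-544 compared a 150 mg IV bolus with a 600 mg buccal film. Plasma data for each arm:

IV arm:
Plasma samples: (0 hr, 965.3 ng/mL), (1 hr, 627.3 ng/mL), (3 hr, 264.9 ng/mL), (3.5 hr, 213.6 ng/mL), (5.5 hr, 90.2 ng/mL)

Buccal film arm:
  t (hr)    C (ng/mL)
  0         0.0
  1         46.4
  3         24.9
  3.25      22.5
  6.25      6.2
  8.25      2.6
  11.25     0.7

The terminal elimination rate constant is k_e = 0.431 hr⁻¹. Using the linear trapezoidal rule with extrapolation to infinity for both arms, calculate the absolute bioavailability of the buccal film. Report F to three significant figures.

F = 0.0171

Trapezoidal AUC_0→5.5 (IV):
  [0→1]: (965.3+627.3)/2 × 1 = 796.3
  [1→3]: (627.3+264.9)/2 × 2 = 892.2
  [3→3.5]: (264.9+213.6)/2 × 0.5 = 119.625
  [3.5→5.5]: (213.6+90.2)/2 × 2 = 303.8
  Sum = 2111.925 ng/mL·hr
IV tail: 90.2/0.431 = 209.281; AUC_iv,0→∞ = 2111.925 + 209.281 = 2321.206 ng/mL·hr
Trapezoidal AUC_0→11.25 (buccal film):
  [0→1]: (0.0+46.4)/2 × 1 = 23.2
  [1→3]: (46.4+24.9)/2 × 2 = 71.3
  [3→3.25]: (24.9+22.5)/2 × 0.25 = 5.925
  [3.25→6.25]: (22.5+6.2)/2 × 3 = 43.05
  [6.25→8.25]: (6.2+2.6)/2 × 2 = 8.8
  [8.25→11.25]: (2.6+0.7)/2 × 3 = 4.95
  Sum = 157.225 ng/mL·hr
buccal film tail: 0.7/0.431 = 1.624; AUC_ev,0→∞ = 157.225 + 1.624 = 158.849 ng/mL·hr
F = (AUC_ev/D_ev)/(AUC_iv/D_iv) = (158.849/600)/(2321.206/150) = 0.264748/15.4747 = 0.0171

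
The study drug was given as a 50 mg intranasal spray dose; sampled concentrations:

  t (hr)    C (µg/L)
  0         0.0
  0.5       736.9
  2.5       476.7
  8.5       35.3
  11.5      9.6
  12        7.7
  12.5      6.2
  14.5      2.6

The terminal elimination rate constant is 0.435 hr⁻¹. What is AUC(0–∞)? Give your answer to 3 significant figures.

Trapezoidal AUC_0→14.5:
  [0→0.5]: (0.0+736.9)/2 × 0.5 = 184.225
  [0.5→2.5]: (736.9+476.7)/2 × 2 = 1213.6
  [2.5→8.5]: (476.7+35.3)/2 × 6 = 1536.0
  [8.5→11.5]: (35.3+9.6)/2 × 3 = 67.35
  [11.5→12]: (9.6+7.7)/2 × 0.5 = 4.325
  [12→12.5]: (7.7+6.2)/2 × 0.5 = 3.475
  [12.5→14.5]: (6.2+2.6)/2 × 2 = 8.8
  Sum = 3017.775 µg/L·hr
Extrapolated tail: C_last / k_e = 2.6 / 0.435 = 5.977
AUC_0→∞ = 3017.775 + 5.977 = 3023.752 µg/L·hr

AUC = 3020 µg/L·hr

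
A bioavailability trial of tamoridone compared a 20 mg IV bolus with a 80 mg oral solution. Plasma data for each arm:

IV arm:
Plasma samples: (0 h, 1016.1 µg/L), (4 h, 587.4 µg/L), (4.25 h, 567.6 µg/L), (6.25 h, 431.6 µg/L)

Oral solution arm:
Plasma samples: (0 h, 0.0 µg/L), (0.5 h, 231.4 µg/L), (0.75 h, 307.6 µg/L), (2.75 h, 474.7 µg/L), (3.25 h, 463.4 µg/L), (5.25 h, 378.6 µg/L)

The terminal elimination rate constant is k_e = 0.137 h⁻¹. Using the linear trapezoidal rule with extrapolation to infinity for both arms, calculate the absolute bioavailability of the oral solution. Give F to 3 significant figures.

Trapezoidal AUC_0→6.25 (IV):
  [0→4]: (1016.1+587.4)/2 × 4 = 3207.0
  [4→4.25]: (587.4+567.6)/2 × 0.25 = 144.375
  [4.25→6.25]: (567.6+431.6)/2 × 2 = 999.2
  Sum = 4350.575 µg/L·h
IV tail: 431.6/0.137 = 3150.365; AUC_iv,0→∞ = 4350.575 + 3150.365 = 7500.94 µg/L·h
Trapezoidal AUC_0→5.25 (oral solution):
  [0→0.5]: (0.0+231.4)/2 × 0.5 = 57.85
  [0.5→0.75]: (231.4+307.6)/2 × 0.25 = 67.375
  [0.75→2.75]: (307.6+474.7)/2 × 2 = 782.3
  [2.75→3.25]: (474.7+463.4)/2 × 0.5 = 234.525
  [3.25→5.25]: (463.4+378.6)/2 × 2 = 842.0
  Sum = 1984.05 µg/L·h
oral solution tail: 378.6/0.137 = 2763.504; AUC_ev,0→∞ = 1984.05 + 2763.504 = 4747.554 µg/L·h
F = (AUC_ev/D_ev)/(AUC_iv/D_iv) = (4747.554/80)/(7500.94/20) = 59.344425/375.047 = 0.1582

F = 0.158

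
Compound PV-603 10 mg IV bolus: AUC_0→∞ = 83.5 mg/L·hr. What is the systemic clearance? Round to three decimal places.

CL = Dose_iv / AUC_0→∞
   = 10 / 83.5 = 0.11976 L/hr

CL = 0.120 L/hr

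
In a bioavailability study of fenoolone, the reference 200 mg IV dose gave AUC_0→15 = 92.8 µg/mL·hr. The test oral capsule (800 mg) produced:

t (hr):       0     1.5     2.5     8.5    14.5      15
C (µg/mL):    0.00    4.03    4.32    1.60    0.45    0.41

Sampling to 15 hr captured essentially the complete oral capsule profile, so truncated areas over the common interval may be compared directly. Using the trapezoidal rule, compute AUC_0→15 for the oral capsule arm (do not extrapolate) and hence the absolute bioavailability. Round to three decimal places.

Trapezoidal AUC_0→15 (oral capsule):
  [0→1.5]: (0.00+4.03)/2 × 1.5 = 3.0225
  [1.5→2.5]: (4.03+4.32)/2 × 1 = 4.175
  [2.5→8.5]: (4.32+1.60)/2 × 6 = 17.76
  [8.5→14.5]: (1.60+0.45)/2 × 6 = 6.15
  [14.5→15]: (0.45+0.41)/2 × 0.5 = 0.215
  Sum = 31.3225 µg/mL·hr
F = (AUC_ev/D_ev)/(AUC_iv/D_iv) = (31.3225/800)/(92.8/200) = 0.039153125/0.464 = 0.0844

F = 0.084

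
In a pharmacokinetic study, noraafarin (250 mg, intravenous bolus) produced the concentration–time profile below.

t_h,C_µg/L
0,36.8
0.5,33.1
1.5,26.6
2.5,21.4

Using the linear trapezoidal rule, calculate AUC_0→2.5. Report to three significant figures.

Trapezoidal AUC_0→2.5:
  [0→0.5]: (36.8+33.1)/2 × 0.5 = 17.475
  [0.5→1.5]: (33.1+26.6)/2 × 1 = 29.85
  [1.5→2.5]: (26.6+21.4)/2 × 1 = 24.0
  Sum = 71.325 µg/L·h

AUC = 71.3 µg/L·h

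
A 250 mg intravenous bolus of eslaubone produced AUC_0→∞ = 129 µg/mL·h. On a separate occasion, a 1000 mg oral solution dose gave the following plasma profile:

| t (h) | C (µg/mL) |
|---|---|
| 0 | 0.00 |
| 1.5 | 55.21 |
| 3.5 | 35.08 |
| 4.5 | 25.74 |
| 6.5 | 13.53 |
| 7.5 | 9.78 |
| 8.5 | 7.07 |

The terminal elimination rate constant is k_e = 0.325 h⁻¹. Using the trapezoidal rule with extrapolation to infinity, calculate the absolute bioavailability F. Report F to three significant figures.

Trapezoidal AUC_0→8.5 (oral solution):
  [0→1.5]: (0.00+55.21)/2 × 1.5 = 41.4075
  [1.5→3.5]: (55.21+35.08)/2 × 2 = 90.29
  [3.5→4.5]: (35.08+25.74)/2 × 1 = 30.41
  [4.5→6.5]: (25.74+13.53)/2 × 2 = 39.27
  [6.5→7.5]: (13.53+9.78)/2 × 1 = 11.655
  [7.5→8.5]: (9.78+7.07)/2 × 1 = 8.425
  Sum = 221.4575 µg/mL·h
Tail: C_last/k_e = 7.07/0.325 = 21.754
AUC_0→∞ (oral solution) = 221.4575 + 21.754 = 243.2115 µg/mL·h
F = (AUC_ev/D_ev)/(AUC_iv/D_iv) = (243.2115/1000)/(129/250) = 0.2432115/0.516 = 0.4713

F = 0.471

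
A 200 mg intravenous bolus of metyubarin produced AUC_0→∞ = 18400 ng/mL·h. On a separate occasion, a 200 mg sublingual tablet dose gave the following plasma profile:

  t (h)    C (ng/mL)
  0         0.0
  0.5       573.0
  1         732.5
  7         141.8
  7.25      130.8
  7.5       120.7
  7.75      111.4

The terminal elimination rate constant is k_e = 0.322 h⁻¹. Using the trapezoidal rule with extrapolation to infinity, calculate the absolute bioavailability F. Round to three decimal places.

Trapezoidal AUC_0→7.75 (sublingual tablet):
  [0→0.5]: (0.0+573.0)/2 × 0.5 = 143.25
  [0.5→1]: (573.0+732.5)/2 × 0.5 = 326.375
  [1→7]: (732.5+141.8)/2 × 6 = 2622.9
  [7→7.25]: (141.8+130.8)/2 × 0.25 = 34.075
  [7.25→7.5]: (130.8+120.7)/2 × 0.25 = 31.4375
  [7.5→7.75]: (120.7+111.4)/2 × 0.25 = 29.0125
  Sum = 3187.05 ng/mL·h
Tail: C_last/k_e = 111.4/0.322 = 345.963
AUC_0→∞ (sublingual tablet) = 3187.05 + 345.963 = 3533.013 ng/mL·h
F = (AUC_ev/D_ev)/(AUC_iv/D_iv) = (3533.013/200)/(18400/200) = 17.665065/92 = 0.1920

F = 0.192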